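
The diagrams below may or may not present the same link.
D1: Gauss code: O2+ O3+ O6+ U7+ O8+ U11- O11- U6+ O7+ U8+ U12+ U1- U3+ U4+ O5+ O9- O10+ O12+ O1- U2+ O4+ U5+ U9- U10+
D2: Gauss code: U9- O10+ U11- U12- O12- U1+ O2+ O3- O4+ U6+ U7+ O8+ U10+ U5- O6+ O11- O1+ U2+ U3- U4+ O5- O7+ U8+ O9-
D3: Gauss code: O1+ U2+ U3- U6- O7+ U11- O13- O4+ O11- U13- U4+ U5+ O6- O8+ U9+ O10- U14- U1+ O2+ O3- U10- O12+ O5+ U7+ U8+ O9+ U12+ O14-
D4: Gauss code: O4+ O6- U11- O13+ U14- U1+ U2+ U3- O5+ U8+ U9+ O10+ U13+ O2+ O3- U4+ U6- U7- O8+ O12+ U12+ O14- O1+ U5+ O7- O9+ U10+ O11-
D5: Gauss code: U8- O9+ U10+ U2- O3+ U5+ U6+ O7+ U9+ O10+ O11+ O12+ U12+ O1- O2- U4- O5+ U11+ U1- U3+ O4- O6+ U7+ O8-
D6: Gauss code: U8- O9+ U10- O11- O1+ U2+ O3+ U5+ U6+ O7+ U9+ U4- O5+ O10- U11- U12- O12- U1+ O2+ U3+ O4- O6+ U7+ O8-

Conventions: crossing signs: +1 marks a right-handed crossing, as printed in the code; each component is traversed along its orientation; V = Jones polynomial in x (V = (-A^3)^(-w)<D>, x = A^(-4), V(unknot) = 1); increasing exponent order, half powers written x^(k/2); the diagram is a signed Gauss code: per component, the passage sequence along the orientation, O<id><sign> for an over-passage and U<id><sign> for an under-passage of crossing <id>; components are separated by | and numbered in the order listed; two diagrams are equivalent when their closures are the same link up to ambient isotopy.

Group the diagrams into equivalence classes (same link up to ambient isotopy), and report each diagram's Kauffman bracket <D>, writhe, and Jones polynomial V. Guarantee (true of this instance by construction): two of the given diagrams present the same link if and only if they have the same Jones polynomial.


classes: {D1} | {D2, D3, D4, D5, D6}
V(D1) = x^2 + 2x^4 - 2x^5 + x^6 - 2x^7 + x^8  [12 crossings, <D> = A^-14 - 2A^-10 + A^-6 - 2A^-2 + 2A^2 + A^10, w = +6]
D2 (bracket -A^-18 + A^-14 - A^-10 + 2A^-6 - A^-2 + A^2; 12 crossings at w = +2): V = x - x^2 + 2x^3 - x^4 + x^5 - x^6
V(D3) = x - x^2 + 2x^3 - x^4 + x^5 - x^6  [14 crossings, <D> = -A^-18 + A^-14 - A^-10 + 2A^-6 - A^-2 + A^2, w = +2]
V(D4) = x - x^2 + 2x^3 - x^4 + x^5 - x^6  [14 crossings, <D> = -A^-12 + A^-8 - A^-4 + 2 - A^4 + A^8, w = +4]
V(D5) = x - x^2 + 2x^3 - x^4 + x^5 - x^6  (w +4, c 12, <D> = -A^-12 + A^-8 - A^-4 + 2 - A^4 + A^8)
V(D6) = x - x^2 + 2x^3 - x^4 + x^5 - x^6  (w +2, c 12, <D> = -A^-18 + A^-14 - A^-10 + 2A^-6 - A^-2 + A^2)
insight: 2 classes among 6 diagrams; unequal V(x) rules out equality


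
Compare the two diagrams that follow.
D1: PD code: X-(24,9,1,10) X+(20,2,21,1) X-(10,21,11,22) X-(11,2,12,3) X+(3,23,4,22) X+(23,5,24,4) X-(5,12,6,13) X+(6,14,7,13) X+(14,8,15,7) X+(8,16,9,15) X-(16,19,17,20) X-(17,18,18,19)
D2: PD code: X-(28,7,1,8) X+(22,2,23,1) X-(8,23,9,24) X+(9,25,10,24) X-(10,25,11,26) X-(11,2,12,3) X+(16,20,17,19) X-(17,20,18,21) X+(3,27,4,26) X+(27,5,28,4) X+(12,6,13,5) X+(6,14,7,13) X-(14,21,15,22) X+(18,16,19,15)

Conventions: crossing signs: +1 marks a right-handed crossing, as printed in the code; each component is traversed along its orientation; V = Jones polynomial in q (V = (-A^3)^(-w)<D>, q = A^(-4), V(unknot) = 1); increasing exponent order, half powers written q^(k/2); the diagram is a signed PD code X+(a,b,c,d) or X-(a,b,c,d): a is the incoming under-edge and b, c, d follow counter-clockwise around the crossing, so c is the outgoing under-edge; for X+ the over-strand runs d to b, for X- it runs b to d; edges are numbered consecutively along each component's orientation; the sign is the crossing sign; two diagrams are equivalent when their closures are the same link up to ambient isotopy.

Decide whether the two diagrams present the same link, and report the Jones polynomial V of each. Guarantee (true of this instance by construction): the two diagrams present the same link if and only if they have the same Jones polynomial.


equivalent: yes
D1 (bracket A^-20 - 2A^-16 + 2A^-12 - 2A^-8 + 2A^-4 - 1 + A^4; 12 crossings at w = 0): V = q^-1 - 1 + 2q - 2q^2 + 2q^3 - 2q^4 + q^5
D2 (bracket A^-14 - 2A^-10 + 2A^-6 - 2A^-2 + 2A^2 - A^6 + A^10; 14 crossings at w = +2): V = q^-1 - 1 + 2q - 2q^2 + 2q^3 - 2q^4 + q^5
key observation: from 12 to 14 crossings by R-moves: one link, two diagrams


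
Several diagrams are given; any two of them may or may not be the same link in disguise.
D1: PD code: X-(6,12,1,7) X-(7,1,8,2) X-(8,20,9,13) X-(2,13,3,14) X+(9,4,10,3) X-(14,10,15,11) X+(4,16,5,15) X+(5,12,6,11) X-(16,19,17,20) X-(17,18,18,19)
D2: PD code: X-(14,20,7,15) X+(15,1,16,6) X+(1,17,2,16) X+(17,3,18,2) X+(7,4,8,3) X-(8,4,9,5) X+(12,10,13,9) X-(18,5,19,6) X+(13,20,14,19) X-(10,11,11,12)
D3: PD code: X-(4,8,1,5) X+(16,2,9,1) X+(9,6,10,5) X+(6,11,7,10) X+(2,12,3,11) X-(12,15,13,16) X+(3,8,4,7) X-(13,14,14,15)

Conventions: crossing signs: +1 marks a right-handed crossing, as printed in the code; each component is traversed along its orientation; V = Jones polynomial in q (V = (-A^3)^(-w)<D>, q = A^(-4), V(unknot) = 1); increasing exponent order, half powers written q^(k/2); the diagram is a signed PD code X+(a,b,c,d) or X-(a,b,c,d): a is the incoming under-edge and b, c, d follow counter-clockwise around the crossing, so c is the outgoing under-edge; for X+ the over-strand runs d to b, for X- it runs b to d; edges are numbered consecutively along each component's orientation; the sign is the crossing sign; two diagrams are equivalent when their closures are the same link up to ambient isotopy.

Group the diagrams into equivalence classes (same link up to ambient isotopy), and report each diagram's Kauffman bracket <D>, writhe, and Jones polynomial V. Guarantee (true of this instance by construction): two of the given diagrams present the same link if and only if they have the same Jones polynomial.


grouping into links: {D1} | {D2} | {D3}
V(D1) = q^-3 + q^-2 + q^-1 + 1  (w -4, c 10, <D> = A^-12 + A^-8 + A^-4 + 1)
V(D2) = 1 + q + q^2 + q^3  (w +2, c 10, <D> = A^-6 + A^-2 + A^2 + A^6)
D3 (bracket A^-14 + 2A^-6 + A^2; 8 crossings at w = +2): V = q + 2q^3 + q^5
why: V(q) takes 3 values over 3 diagrams, fixing the grouping


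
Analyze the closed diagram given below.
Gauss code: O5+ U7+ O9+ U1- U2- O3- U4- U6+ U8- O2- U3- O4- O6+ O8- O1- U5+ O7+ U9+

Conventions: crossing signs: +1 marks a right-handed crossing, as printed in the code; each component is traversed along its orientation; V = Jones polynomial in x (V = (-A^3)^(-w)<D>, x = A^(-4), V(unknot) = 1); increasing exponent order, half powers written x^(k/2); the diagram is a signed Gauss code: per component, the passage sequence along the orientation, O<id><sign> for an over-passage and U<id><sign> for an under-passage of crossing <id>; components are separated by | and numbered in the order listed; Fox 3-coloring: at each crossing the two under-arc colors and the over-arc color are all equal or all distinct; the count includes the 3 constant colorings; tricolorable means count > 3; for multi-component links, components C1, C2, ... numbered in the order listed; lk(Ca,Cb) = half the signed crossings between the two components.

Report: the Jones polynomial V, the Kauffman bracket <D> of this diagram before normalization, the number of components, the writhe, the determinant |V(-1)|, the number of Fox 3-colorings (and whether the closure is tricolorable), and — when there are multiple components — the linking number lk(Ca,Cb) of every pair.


Jones polynomial: V(x) = -x^-3 + x^-2 - x^-1 + 3 - x + x^2 - x^3
<D> = A^-15 - A^-11 + A^-7 - 3A^-3 + A - A^5 + A^9; writhe -1
components 1, writhe -1 (9 crossings)
3-colorings: 27 of 3^9, det 9 — tricolorable
note: V spans 6 powers of x: at least 6 crossings in any diagram


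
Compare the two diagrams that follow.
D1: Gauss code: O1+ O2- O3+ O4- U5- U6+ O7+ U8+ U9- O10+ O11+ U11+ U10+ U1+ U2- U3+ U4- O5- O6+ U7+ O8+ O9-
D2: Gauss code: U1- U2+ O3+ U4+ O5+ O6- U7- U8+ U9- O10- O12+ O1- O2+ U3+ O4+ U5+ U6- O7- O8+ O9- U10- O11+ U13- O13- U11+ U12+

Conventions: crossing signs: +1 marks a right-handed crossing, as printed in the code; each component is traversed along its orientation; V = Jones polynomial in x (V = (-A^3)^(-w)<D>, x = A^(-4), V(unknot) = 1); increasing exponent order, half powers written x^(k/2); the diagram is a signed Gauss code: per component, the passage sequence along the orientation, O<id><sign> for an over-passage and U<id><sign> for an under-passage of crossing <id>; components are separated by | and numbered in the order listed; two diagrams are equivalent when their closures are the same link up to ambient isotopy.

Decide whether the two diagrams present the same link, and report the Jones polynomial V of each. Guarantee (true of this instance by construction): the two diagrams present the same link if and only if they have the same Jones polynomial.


equivalent: yes
V(D1) = 1  (w +3, c 11, <D> = -A^9)
V(D2) = 1  (w +1, c 13, <D> = -A^3)
why: from 11 to 13 crossings by R-moves: one link, two diagrams


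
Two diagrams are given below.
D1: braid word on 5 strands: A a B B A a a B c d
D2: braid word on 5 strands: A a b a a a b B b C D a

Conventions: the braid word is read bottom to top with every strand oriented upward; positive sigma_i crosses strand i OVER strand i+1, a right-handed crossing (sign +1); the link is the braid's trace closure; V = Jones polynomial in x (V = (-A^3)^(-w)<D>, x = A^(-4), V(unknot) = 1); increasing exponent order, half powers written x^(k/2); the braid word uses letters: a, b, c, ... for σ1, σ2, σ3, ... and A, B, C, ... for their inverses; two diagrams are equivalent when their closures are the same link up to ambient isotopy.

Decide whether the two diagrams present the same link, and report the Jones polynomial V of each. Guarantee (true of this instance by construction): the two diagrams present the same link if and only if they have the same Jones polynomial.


same link: no
V(D1) = -x^-4 + x^-3 + x^-1  [10 crossings, <D> = A^4 + A^12 - A^16, w = 0]
D2 (bracket -A^-16 + A^-12 - A^-8 + A^-4 + A^4; 12 crossings at w = +4): V = x^2 + x^4 - x^5 + x^6 - x^7
note: comparing 2 Jones polynomials yields 2 groups


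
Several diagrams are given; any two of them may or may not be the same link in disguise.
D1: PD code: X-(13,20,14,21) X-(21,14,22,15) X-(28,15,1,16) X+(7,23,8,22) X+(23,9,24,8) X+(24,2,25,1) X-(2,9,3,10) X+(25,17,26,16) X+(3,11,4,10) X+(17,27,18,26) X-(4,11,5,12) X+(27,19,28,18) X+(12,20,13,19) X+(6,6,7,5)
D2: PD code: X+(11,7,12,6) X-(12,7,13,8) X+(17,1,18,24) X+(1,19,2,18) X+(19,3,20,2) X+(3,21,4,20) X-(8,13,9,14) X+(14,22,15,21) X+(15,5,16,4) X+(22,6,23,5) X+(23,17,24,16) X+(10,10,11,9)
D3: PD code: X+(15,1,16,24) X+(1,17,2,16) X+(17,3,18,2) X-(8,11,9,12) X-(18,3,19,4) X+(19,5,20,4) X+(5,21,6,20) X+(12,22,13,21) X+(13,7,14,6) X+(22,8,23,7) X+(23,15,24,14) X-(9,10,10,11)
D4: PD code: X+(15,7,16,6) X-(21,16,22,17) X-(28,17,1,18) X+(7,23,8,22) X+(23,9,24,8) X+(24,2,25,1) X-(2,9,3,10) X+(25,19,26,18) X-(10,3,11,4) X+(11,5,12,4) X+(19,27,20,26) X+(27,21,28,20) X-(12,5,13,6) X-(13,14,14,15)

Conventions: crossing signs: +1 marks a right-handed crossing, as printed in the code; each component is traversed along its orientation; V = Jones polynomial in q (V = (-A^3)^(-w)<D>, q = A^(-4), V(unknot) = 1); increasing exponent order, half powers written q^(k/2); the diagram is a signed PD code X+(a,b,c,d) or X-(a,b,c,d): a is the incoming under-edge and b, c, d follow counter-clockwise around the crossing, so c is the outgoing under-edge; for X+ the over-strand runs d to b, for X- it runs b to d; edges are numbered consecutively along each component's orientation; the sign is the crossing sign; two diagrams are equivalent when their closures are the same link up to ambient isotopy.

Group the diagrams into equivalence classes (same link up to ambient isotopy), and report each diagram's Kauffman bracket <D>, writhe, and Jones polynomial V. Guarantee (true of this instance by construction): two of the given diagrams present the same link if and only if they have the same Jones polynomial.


grouping into links: {D1, D4} | {D2, D3}
V(D1) = q - q^2 + 2q^3 - q^4 + q^5 - q^6  (w +4, c 14, <D> = -A^-12 + A^-8 - A^-4 + 2 - A^4 + A^8)
D2 (bracket -A^-16 + A^-12 - A^-8 + A^-4 - 1 + A^4 + A^12; 12 crossings at w = +8): V = q^3 + q^5 - q^6 + q^7 - q^8 + q^9 - q^10
D3 (bracket -A^-22 + A^-18 - A^-14 + A^-10 - A^-6 + A^-2 + A^6; 12 crossings at w = +6): V = q^3 + q^5 - q^6 + q^7 - q^8 + q^9 - q^10
V(D4) = q - q^2 + 2q^3 - q^4 + q^5 - q^6  (w +2, c 14, <D> = -A^-18 + A^-14 - A^-10 + 2A^-6 - A^-2 + A^2)
why: V(q) takes 2 values over 4 diagrams, fixing the grouping


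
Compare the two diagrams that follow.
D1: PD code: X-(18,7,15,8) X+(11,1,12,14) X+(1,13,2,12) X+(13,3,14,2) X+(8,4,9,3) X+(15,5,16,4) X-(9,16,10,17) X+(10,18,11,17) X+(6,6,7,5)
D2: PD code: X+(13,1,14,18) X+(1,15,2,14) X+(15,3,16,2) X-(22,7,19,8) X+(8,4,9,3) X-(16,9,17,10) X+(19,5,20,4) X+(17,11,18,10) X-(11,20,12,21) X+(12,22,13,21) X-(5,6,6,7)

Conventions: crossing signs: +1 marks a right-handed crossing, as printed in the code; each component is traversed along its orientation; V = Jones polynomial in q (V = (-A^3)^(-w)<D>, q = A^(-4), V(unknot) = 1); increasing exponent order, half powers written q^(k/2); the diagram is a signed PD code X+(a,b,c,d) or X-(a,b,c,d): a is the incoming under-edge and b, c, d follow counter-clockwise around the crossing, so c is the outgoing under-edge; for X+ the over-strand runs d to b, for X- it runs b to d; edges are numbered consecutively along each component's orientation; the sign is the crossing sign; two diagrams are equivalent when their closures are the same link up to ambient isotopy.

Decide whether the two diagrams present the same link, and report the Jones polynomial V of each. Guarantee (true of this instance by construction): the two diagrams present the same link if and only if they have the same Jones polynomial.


same link: yes
V(D1) = -q^(1/2) - q^(3/2) - q^(5/2) + q^(9/2)  [9 crossings, <D> = -A^-3 + A^5 + A^9 + A^13, w = +5]
V(D2) = -q^(1/2) - q^(3/2) - q^(5/2) + q^(9/2)  (w +3, c 11, <D> = -A^-9 + A^-1 + A^3 + A^7)
note: from 9 to 11 crossings by R-moves: one link, two diagrams


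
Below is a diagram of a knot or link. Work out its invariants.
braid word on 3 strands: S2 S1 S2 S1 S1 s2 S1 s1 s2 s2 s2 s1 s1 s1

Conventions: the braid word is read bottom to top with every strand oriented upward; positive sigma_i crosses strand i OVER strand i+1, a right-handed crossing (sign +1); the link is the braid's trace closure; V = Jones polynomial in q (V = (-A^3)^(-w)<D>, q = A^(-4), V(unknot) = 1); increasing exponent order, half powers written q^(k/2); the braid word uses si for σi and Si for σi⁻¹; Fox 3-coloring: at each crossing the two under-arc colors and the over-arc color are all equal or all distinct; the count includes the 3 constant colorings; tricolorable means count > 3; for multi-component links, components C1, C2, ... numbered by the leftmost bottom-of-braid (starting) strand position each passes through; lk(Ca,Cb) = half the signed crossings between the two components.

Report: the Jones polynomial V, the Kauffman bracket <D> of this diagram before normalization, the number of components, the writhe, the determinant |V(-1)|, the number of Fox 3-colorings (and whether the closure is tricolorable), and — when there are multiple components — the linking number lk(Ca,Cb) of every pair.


Jones polynomial: V(q) = -q^-2 + 2q^-1 - 3 + 5q - 4q^2 + 5q^3 - 4q^4 + 2q^5 - q^6
<D> = -A^-18 + 2A^-14 - 4A^-10 + 5A^-6 - 4A^-2 + 5A^2 - 3A^6 + 2A^10 - A^14; writhe +2
components 1, writhe +2 (14 crossings)
3-colorings: 9 of 3^14, det 27 — tricolorable
note: det 27 = |V(-1)|; divisible by 3, so tricolorable


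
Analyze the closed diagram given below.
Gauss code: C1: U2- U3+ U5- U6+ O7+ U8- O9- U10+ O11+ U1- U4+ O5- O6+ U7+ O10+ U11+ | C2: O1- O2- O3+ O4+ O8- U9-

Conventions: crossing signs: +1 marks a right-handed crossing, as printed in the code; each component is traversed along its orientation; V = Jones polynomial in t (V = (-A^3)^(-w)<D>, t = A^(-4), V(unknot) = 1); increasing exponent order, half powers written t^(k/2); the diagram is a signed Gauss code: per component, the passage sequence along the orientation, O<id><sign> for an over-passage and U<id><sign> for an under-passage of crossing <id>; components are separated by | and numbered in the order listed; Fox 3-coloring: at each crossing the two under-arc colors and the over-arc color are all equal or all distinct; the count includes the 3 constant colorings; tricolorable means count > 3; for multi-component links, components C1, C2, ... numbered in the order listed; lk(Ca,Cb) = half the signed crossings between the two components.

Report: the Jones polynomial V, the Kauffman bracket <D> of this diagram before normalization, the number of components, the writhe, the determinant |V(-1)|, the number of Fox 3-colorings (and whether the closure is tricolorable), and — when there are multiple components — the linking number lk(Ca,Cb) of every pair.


Jones polynomial: V(t) = -t^(-3/2) - 2t^(1/2) + t^(3/2) - t^(5/2) + t^(7/2)
<D> = -A^-11 + A^-7 - A^-3 + 2A + A^9; writhe +1
components 2, writhe +1 (11 crossings)
linking number lk(C1,C2) = -1
3-colorings: 9 of 3^11, det 6 — tricolorable
note: the 1 component pair carries total linking -1


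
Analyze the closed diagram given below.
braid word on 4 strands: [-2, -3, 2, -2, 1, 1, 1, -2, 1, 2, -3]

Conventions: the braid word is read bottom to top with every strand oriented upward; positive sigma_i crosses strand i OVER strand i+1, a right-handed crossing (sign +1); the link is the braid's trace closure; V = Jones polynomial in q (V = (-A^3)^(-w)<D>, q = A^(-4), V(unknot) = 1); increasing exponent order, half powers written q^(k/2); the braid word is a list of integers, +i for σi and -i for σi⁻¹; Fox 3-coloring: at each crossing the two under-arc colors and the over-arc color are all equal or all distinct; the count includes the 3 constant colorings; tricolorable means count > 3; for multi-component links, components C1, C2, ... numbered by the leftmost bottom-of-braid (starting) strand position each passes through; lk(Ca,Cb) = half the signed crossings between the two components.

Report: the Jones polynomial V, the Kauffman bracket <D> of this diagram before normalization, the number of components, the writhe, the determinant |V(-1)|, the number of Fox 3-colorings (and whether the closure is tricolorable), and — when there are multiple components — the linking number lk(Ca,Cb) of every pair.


V(q) = q^-1 - 1 + 2q - 2q^2 + 2q^3 - 2q^4 + q^5
bracket: -A^-17 + 2A^-13 - 2A^-9 + 2A^-5 - 2A^-1 + A^3 - A^7, w = +1
1 component, writhe +1, over 11 crossings
det 11, colorings 3 of 3^11 — not tricolorable
observation: V spans 6 powers of q: at least 6 crossings in any diagram


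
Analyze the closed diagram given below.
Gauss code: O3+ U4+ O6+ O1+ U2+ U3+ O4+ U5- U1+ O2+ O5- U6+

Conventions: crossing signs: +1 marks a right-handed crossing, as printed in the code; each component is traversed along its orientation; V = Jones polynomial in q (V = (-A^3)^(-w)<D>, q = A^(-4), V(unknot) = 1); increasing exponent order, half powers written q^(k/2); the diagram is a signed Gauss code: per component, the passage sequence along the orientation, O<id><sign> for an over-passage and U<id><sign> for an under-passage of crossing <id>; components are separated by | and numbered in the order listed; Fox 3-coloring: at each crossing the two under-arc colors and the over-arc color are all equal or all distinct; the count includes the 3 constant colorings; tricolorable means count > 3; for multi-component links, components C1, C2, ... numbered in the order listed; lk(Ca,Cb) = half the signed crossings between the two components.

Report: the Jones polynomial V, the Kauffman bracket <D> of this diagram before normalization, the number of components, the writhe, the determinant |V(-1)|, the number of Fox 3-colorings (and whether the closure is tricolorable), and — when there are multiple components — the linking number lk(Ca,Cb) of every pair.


V(q) = q - q^2 + 2q^3 - q^4 + q^5 - q^6
bracket: -A^-12 + A^-8 - A^-4 + 2 - A^4 + A^8, w = +4
1 component, writhe +4, over 6 crossings
det 7, colorings 3 of 3^6 — not tricolorable
observation: w = +4 shifts under R1 moves; the (-A^3)^(-4) factor cancels that in V


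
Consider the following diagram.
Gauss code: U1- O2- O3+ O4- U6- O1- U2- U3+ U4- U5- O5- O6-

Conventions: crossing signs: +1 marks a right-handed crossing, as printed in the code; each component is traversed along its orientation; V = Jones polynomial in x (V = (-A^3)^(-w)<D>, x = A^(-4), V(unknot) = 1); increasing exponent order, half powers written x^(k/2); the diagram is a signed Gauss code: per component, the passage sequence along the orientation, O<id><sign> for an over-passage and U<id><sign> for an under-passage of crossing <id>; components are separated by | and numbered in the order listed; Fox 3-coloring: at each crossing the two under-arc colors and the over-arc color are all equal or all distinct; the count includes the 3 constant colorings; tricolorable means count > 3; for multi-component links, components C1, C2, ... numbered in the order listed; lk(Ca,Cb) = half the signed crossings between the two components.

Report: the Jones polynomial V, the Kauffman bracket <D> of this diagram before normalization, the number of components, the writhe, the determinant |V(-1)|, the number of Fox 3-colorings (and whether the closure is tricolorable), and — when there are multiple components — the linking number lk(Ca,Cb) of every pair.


V = -x^-4 + x^-3 + x^-1
<D> = A^-8 + 1 - A^4 (w = -4)
1 component over 6 crossings, w = -4
9 Fox colorings among 3^6, |V(-1)| = 3: tricolorable
why: the span of V is 3, forcing >= 3 crossings in any diagram


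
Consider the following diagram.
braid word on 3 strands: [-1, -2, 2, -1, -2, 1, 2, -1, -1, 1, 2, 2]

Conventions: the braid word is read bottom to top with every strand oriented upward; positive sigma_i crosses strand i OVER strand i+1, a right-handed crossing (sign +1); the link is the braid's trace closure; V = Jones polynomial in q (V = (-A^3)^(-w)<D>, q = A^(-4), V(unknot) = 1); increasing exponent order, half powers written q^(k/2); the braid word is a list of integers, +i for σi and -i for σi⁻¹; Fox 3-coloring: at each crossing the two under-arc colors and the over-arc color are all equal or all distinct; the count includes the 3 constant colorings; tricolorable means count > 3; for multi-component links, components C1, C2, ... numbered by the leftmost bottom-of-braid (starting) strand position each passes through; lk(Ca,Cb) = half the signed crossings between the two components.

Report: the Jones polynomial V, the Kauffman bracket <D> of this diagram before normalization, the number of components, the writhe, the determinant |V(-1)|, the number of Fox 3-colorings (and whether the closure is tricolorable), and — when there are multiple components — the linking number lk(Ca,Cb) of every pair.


V = -q^-3 + 2q^-2 - 2q^-1 + 3 - 2q + 2q^2 - q^3
<D> = -A^-12 + 2A^-8 - 2A^-4 + 3 - 2A^4 + 2A^8 - A^12 (w = 0)
1 component over 12 crossings, w = 0
3 Fox colorings among 3^12, |V(-1)| = 13: not tricolorable
why: w = 0 shifts under R1 moves; the (-A^3)^(0) factor cancels that in V


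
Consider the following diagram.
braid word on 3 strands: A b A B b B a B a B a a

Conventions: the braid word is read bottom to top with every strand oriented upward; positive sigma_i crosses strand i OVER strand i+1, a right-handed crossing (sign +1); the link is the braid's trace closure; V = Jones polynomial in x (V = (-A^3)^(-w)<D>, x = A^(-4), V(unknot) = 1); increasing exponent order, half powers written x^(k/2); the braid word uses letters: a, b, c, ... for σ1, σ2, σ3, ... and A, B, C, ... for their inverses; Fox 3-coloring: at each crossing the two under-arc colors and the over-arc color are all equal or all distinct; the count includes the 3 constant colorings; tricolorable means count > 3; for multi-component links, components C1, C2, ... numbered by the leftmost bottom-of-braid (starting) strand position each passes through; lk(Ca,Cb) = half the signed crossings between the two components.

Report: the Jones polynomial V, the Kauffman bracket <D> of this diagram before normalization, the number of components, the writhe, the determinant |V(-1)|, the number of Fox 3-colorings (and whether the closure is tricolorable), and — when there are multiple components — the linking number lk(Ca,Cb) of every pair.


Jones polynomial: V(x) = -x^-3 + 2x^-2 - 2x^-1 + 3 - 2x + 2x^2 - x^3
<D> = -A^-12 + 2A^-8 - 2A^-4 + 3 - 2A^4 + 2A^8 - A^12; writhe 0
components 1, writhe 0 (12 crossings)
3-colorings: 3 of 3^12, det 13 — not tricolorable
note: det 13 = |V(-1)|; not divisible by 3, so not tricolorable


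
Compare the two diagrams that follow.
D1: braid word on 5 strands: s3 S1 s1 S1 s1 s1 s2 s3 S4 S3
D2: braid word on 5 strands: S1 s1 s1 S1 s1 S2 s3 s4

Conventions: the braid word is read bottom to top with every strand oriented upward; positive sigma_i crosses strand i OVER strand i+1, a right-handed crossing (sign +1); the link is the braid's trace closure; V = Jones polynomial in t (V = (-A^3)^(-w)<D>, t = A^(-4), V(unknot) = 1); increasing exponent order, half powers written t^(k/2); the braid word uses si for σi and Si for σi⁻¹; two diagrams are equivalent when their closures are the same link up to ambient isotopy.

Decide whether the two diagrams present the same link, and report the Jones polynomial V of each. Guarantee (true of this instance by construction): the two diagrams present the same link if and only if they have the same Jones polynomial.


same link: yes
V(D1) = 1  [10 crossings, <D> = A^6, w = +2]
V(D2) = 1  (w +2, c 8, <D> = A^6)
note: one V(t) for all 2 diagrams — one class (guaranteed)


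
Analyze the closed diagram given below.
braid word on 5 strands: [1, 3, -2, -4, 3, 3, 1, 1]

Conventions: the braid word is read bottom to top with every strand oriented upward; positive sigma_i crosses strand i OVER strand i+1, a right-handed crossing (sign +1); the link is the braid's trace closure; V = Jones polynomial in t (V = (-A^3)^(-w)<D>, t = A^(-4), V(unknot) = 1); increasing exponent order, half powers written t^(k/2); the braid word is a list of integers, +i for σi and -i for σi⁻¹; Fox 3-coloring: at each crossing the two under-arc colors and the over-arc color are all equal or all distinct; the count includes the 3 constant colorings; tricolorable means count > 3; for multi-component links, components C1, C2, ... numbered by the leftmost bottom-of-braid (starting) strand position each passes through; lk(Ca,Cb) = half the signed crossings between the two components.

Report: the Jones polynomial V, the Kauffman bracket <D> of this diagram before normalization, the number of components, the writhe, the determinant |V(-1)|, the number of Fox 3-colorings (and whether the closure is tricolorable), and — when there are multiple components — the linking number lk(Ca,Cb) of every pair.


Jones polynomial: V(t) = t^2 + 2t^4 - 2t^5 + t^6 - 2t^7 + t^8
<D> = A^-20 - 2A^-16 + A^-12 - 2A^-8 + 2A^-4 + A^4; writhe +4
components 1, writhe +4 (8 crossings)
3-colorings: 27 of 3^8, det 9 — tricolorable
note: the span of V is 6, forcing >= 6 crossings in any diagram


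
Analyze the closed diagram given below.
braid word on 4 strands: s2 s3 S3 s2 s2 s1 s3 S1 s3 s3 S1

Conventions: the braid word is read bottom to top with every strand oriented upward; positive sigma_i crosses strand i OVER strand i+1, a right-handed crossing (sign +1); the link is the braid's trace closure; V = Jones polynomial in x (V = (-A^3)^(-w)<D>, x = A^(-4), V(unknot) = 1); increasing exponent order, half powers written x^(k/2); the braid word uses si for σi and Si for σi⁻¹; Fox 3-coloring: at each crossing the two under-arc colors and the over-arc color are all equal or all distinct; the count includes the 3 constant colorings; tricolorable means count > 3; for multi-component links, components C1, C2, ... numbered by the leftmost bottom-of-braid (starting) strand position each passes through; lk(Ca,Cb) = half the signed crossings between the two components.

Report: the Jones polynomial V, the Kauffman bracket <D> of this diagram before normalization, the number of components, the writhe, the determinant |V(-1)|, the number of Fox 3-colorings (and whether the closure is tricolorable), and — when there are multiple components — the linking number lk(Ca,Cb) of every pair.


V = x^2 + 2x^4 - 2x^5 + x^6 - 2x^7 + x^8
<D> = -A^-17 + 2A^-13 - A^-9 + 2A^-5 - 2A^-1 - A^7 (w = +5)
1 component over 11 crossings, w = +5
27 Fox colorings among 3^11, |V(-1)| = 9: tricolorable
why: w = +5 (over 11 crossings) is diagram-only; (-A^3)^(-5) removes it from V


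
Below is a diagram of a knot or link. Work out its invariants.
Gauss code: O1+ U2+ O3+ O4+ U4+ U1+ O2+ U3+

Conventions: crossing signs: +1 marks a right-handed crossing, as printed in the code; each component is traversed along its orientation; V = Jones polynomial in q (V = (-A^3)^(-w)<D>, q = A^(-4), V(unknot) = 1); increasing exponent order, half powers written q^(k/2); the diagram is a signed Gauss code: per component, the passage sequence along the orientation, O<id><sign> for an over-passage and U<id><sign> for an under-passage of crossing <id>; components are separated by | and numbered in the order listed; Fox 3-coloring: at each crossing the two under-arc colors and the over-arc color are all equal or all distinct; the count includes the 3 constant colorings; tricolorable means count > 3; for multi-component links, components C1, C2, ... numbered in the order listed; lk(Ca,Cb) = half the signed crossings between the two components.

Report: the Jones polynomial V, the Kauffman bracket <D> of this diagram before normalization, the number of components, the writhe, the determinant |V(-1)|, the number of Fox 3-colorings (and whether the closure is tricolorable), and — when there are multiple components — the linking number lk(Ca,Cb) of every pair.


V = q + q^3 - q^4
<D> = -A^-4 + 1 + A^8 (w = +4)
1 component over 4 crossings, w = +4
9 Fox colorings among 3^4, |V(-1)| = 3: tricolorable
why: |V(-1)| = 3: so tricolorable, since 3 divides 3


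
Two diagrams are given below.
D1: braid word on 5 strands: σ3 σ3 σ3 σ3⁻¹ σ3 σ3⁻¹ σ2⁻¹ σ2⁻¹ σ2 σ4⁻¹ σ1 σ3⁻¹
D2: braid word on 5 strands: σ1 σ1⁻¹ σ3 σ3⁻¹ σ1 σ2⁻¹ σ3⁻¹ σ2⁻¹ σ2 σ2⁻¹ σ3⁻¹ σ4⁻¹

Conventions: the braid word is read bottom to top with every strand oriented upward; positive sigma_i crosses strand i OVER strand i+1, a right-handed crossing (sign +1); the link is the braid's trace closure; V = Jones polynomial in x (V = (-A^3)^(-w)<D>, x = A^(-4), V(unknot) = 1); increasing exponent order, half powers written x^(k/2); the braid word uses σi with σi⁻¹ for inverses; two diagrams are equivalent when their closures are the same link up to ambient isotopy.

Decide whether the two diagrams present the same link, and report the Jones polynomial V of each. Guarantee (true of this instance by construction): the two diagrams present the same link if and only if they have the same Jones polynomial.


equivalent: no
D1 (bracket 1; 12 crossings at w = 0): V = 1
V(D2) = -x^-4 + x^-3 + x^-1  (w -4, c 12, <D> = A^-8 + 1 - A^4)
key observation: 2 classes among 2 diagrams; unequal V(x) rules out equality


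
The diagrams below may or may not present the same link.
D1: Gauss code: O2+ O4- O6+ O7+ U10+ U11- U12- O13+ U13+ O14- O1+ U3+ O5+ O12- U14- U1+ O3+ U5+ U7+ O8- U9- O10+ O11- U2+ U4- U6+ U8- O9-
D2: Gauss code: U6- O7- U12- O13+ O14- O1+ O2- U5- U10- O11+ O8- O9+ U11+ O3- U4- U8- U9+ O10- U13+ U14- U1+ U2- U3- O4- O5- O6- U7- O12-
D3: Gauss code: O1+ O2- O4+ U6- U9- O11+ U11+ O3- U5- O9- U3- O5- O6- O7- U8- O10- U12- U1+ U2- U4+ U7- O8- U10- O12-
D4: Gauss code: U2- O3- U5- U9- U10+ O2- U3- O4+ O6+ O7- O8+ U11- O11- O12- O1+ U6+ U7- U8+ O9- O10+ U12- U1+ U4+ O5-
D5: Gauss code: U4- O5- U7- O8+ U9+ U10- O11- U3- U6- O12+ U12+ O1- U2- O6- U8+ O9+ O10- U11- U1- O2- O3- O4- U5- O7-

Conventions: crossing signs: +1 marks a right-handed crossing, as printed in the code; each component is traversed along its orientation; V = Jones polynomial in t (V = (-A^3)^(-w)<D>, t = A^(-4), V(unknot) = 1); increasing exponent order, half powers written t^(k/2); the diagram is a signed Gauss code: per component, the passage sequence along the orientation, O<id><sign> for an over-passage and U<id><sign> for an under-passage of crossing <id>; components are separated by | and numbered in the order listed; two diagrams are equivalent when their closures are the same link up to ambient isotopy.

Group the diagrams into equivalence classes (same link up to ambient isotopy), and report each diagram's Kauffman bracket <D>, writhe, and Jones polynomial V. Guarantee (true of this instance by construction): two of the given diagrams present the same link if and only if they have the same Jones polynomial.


equivalence classes: {D1} | {D2, D3, D5} | {D4}
D1 (bracket A^6; 14 crossings at w = +2): V = 1
V(D2) = t^-8 - 2t^-7 + t^-6 - 2t^-5 + 2t^-4 + t^-2  [14 crossings, <D> = A^-10 + 2A^-2 - 2A^2 + A^6 - 2A^10 + A^14, w = -6]
V(D3) = t^-8 - 2t^-7 + t^-6 - 2t^-5 + 2t^-4 + t^-2  (w -6, c 12, <D> = A^-10 + 2A^-2 - 2A^2 + A^6 - 2A^10 + A^14)
D4 (bracket A^-2 + A^6 - A^10; 12 crossings at w = -2): V = -t^-4 + t^-3 + t^-1
D5 (bracket A^-10 + 2A^-2 - 2A^2 + A^6 - 2A^10 + A^14; 12 crossings at w = -6): V = t^-8 - 2t^-7 + t^-6 - 2t^-5 + 2t^-4 + t^-2
key observation: comparing 5 Jones polynomials yields 3 groups


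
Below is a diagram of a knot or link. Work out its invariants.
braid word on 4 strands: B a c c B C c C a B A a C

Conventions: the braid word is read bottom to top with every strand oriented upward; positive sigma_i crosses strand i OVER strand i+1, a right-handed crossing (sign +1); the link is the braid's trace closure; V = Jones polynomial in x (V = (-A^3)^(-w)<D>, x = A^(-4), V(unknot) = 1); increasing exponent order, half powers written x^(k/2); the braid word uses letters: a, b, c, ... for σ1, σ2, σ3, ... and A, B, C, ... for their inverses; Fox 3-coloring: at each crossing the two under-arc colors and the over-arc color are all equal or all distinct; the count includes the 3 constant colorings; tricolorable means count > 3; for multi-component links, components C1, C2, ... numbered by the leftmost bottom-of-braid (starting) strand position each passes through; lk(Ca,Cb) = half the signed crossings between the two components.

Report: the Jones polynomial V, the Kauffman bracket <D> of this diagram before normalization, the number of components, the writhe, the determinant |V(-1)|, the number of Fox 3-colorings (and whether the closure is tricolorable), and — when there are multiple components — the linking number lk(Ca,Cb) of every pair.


V(x) = x^-4 - x^-3 + x^-2 - 2x^-1 + 2 - x + x^2
bracket: -A^-11 + A^-7 - 2A^-3 + 2A - A^5 + A^9 - A^13, w = -1
1 component, writhe -1, over 13 crossings
det 9, colorings 9 of 3^13 — tricolorable
observation: w = -1 (over 13 crossings) is diagram-only; (-A^3)^(1) removes it from V


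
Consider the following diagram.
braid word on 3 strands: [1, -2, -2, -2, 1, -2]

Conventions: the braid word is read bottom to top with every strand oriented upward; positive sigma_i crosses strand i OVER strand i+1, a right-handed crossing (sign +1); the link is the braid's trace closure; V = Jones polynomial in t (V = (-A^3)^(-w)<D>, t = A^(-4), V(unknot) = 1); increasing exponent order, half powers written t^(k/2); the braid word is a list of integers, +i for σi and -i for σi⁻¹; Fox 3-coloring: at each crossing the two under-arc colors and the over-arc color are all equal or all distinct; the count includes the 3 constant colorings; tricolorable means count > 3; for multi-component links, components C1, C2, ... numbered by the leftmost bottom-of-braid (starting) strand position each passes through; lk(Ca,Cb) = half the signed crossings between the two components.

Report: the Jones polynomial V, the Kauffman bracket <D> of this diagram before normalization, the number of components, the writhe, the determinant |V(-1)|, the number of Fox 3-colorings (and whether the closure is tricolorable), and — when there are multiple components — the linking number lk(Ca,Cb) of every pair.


V = t^-5 - 2t^-4 + 2t^-3 - 2t^-2 + 2t^-1 - 1 + t
<D> = A^-10 - A^-6 + 2A^-2 - 2A^2 + 2A^6 - 2A^10 + A^14 (w = -2)
1 component over 6 crossings, w = -2
3 Fox colorings among 3^6, |V(-1)| = 11: not tricolorable
why: w = -2 shifts under R1 moves; the (-A^3)^(2) factor cancels that in V


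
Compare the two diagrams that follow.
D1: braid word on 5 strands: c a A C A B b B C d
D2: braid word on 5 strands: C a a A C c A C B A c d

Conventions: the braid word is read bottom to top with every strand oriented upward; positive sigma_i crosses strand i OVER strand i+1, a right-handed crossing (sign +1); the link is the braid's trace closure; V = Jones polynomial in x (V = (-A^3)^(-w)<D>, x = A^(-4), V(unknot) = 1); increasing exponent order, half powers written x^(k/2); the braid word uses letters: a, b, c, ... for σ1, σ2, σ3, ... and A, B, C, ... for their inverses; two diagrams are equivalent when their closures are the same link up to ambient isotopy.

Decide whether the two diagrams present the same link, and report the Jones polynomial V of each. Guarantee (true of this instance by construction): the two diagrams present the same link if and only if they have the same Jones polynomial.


same link: yes
V(D1) = 1  [10 crossings, <D> = A^-6, w = -2]
V(D2) = 1  [12 crossings, <D> = A^-6, w = -2]
insight: one V(x) for all 2 diagrams — one class (guaranteed)


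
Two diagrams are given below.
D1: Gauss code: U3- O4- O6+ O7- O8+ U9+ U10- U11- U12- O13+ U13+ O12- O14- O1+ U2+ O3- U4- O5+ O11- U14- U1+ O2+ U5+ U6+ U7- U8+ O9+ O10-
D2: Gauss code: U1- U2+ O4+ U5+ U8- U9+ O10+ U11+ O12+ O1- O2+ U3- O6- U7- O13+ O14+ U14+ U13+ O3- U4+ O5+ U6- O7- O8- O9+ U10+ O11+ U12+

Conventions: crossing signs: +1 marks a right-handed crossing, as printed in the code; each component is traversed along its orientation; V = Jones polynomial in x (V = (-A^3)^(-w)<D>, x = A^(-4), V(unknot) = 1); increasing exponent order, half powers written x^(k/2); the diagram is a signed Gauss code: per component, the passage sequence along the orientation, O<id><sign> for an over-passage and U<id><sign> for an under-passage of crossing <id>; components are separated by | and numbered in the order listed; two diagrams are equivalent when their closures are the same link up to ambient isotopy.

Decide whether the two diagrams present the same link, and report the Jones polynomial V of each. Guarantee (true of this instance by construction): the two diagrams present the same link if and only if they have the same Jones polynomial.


same link: no
V(D1) = 1  [14 crossings, <D> = 1, w = 0]
V(D2) = -x^-2 + 2x^-1 - 3 + 5x - 4x^2 + 5x^3 - 4x^4 + 2x^5 - x^6  (w +4, c 14, <D> = -A^-12 + 2A^-8 - 4A^-4 + 5 - 4A^4 + 5A^8 - 3A^12 + 2A^16 - A^20)
note: 2 classes among 2 diagrams; unequal V(x) rules out equality


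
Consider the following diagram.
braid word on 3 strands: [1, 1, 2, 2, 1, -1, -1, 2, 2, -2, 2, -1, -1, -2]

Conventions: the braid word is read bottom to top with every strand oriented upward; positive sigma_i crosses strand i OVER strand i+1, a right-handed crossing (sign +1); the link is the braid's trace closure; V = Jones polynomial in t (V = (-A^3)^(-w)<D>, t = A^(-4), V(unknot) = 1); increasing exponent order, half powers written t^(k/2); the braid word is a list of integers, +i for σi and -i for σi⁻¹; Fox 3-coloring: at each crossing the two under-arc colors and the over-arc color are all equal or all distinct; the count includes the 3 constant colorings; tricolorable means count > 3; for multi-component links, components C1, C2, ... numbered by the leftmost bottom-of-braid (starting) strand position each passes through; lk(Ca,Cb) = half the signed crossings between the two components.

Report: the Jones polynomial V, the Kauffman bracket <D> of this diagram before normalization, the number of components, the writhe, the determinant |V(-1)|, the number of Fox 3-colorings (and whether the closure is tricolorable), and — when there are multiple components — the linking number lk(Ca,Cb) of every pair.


Jones polynomial: V(t) = -t^-2 + 3t^-1 - 4 + 6t - 6t^2 + 6t^3 - 5t^4 + 3t^5 - t^6
<D> = -A^-18 + 3A^-14 - 5A^-10 + 6A^-6 - 6A^-2 + 6A^2 - 4A^6 + 3A^10 - A^14; writhe +2
components 1, writhe +2 (14 crossings)
3-colorings: 3 of 3^14, det 35 — not tricolorable
note: V spans 8 powers of t: at least 8 crossings in any diagram
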